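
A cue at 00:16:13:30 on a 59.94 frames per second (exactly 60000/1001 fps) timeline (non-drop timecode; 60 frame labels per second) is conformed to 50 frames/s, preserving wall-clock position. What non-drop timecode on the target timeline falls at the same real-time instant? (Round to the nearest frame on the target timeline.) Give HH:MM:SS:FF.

Source frame index: (0×3600 + 16×60 + 13) × 60 + 30 = 58410.
Real time: 58410 / (60000/1001) = 1948947/2000 s.
Target frame: (1948947/2000) × (50) = 1948947/40 ≈ 48723.675 → 48724.
At 50 labels/s: frame 48724 → 00:16:14:24.

00:16:14:24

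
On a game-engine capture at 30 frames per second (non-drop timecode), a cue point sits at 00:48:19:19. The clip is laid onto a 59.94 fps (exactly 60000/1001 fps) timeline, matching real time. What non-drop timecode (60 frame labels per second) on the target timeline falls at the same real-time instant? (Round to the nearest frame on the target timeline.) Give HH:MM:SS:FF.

00:48:16:44

Source frame index: (0×3600 + 48×60 + 19) × 30 + 19 = 86989.
Real time: 86989 / (30) = 86989/30 s.
Target frame: (86989/30) × (60000/1001) = 24854000/143 ≈ 173804.196 → 173804.
At 60 labels/s: frame 173804 → 00:48:16:44.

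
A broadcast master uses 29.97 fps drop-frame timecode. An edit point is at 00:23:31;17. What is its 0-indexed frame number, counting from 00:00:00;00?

42305

As if non-drop at 30 labels/s: (0 × 3600 + 23 × 60 + 31) × 30 + 17 = 42347.
Minute boundaries passed: 23; those not divisible by 10: 23 − 2 = 21; dropped labels = 2 × 21 = 42.
Actual frame index = 42347 − 42 = 42305.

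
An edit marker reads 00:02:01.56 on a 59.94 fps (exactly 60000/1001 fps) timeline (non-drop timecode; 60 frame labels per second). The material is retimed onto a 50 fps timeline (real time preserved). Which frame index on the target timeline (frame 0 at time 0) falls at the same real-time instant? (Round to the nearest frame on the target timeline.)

Source frame index: (0×3600 + 2×60 + 1) × 60 + 56 = 7316.
Real time: 7316 / (60000/1001) = 1830829/15000 s.
Target frame: (1830829/15000) × (50) = 1830829/300 ≈ 6102.763 → 6103.

frame 6103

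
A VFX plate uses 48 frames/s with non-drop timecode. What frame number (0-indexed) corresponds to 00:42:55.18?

Total seconds to the label: (0 × 3600 + 42 × 60 + 55) = 2575.
Frame index = 2575 × 48 + 18 = 123618.

frame 123618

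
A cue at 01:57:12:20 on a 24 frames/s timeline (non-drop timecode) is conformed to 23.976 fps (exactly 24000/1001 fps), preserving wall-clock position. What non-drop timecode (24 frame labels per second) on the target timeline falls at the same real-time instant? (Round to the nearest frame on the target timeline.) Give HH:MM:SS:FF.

01:57:05:19

Source frame index: (1×3600 + 57×60 + 12) × 24 + 20 = 168788.
Real time: 168788 / (24) = 42197/6 s.
Target frame: (42197/6) × (24000/1001) = 168788000/1001 ≈ 168619.381 → 168619.
At 24 labels/s: frame 168619 → 01:57:05:19.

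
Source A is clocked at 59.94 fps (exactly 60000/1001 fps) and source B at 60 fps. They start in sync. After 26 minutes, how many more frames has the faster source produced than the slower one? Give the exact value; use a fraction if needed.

7200/77 frames

26 min = 1560 s.
A emits 60000/1001 × 1560 = 7200000/77 frames; B emits 60 × 1560 = 93600.
Difference = 7200/77 frames (≈ 93.5065); B is ahead of A.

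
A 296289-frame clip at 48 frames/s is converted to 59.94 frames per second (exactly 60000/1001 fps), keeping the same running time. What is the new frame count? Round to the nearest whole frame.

369991 frames

Frames at target rate = 296289 × (60000/1001) / (48) = 52908750/143 ≈ 369991.259.
Nearest whole frame: 369991.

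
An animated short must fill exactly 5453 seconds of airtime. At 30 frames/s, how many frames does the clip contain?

163590 frames

Frames = 5453 × 30 = 163590.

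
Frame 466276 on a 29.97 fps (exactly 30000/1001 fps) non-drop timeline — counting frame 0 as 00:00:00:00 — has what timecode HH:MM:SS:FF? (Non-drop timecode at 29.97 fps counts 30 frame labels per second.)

466276 ÷ 30 = 15542 full seconds, remainder 16 frames.
15542 s = 4 h 19 min 2 s.
Timecode: 04:19:02:16.

04:19:02:16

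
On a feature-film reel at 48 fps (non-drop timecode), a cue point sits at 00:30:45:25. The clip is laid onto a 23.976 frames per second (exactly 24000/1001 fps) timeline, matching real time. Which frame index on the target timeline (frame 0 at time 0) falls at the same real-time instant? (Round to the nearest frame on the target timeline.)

frame 44248

Source frame index: (0×3600 + 30×60 + 45) × 48 + 25 = 88585.
Real time: 88585 / (48) = 88585/48 s.
Target frame: (88585/48) × (24000/1001) = 6327500/143 ≈ 44248.252 → 44248.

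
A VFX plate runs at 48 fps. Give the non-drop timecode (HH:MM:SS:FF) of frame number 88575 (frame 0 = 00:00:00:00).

00:30:45:15

88575 ÷ 48 = 1845 full seconds, remainder 15 frames.
1845 s = 0 h 30 min 45 s.
Timecode: 00:30:45:15.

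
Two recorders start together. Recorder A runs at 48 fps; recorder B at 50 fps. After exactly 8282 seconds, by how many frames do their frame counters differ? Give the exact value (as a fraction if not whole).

A emits 48 × 8282 = 397536 frames; B emits 50 × 8282 = 414100.
Difference = 16564 frames; B is ahead of A.

16564 frames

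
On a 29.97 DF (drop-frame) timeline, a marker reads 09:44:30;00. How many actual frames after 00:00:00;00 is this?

1051048

Complete 10-minute blocks: 58, each 17982 frames → 1042956.
Remaining 4 whole minutes in the current block: 1800 + 3 × 1798 = 7194 frames.
Within the current minute: 30 × 30 + 0 − 2 = 898 (labels ;00/;01 skipped at this minute). Total = 1042956 + 7194 + 898 = 1051048.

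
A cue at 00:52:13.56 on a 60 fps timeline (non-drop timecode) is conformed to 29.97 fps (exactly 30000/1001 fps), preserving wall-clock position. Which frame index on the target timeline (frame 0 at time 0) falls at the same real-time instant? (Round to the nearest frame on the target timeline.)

Source frame index: (0×3600 + 52×60 + 13) × 60 + 56 = 188036.
Real time: 188036 / (60) = 47009/15 s.
Target frame: (47009/15) × (30000/1001) = 94018000/1001 ≈ 93924.076 → 93924.

frame 93924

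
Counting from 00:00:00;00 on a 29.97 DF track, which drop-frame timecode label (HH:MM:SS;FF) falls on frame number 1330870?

12:20:06;22

Each 10-minute DF block holds 10 × 60 × 30 − 9 × 2 = 17982 frames. 1330870 ÷ 17982 → 74 full blocks, remainder 202.
Within the partial block the first minute is 1800 frames and each further minute 1798, so 0 further minute boundaries passed. Total skipped labels = 18 × 74 + 2 × 0 = 1332.
Non-drop label index = 1330870 + 1332 = 1332202; at 30 labels/s that is 12:20:06:22, i.e. DF 12:20:06;22.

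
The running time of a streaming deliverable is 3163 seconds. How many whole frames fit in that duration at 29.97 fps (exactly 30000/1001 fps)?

94795 frames

Frames = 3163 × 30000/1001 = 94890000/1001 ≈ 94795.2048.
Complete frames: 94795.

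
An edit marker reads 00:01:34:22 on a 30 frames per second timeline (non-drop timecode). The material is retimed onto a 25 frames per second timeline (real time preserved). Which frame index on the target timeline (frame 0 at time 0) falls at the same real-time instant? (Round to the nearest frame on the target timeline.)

frame 2368

Source frame index: (0×3600 + 1×60 + 34) × 30 + 22 = 2842.
Real time: 2842 / (30) = 1421/15 s.
Target frame: (1421/15) × (25) = 7105/3 ≈ 2368.333 → 2368.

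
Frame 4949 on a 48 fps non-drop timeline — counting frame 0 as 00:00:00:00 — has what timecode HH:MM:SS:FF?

4949 ÷ 48 = 103 full seconds, remainder 5 frames.
103 s = 0 h 1 min 43 s.
Timecode: 00:01:43:05.

00:01:43:05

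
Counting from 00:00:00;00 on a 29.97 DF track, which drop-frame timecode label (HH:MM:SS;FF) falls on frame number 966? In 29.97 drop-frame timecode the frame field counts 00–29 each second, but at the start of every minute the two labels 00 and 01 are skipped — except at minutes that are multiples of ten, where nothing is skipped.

Ten DF minutes hold 17982 frames, so frame 966 lies in block 0 (frames 0–17981) with 966 frames into that block.
The block's first minute is 1800 frames and the rest 1798 each; 966 frames reaches minute 0, so 0 × 18 + 0 × 2 = 0 labels have been skipped so far.
Adding those back, label number 966 + 0 = 966 at 30 labels/s is 32 s + 6 f = 0 h 0 min 32 s frame 6, i.e. 00:00:32;06.

00:00:32;06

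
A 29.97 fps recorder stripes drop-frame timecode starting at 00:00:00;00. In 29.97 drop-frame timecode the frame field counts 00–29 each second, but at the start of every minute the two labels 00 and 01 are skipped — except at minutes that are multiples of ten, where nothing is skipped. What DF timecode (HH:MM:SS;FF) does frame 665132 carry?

Ten DF minutes hold 17982 frames, so frame 665132 lies in block 36 (frames 647352–665333) with 17780 frames into that block.
The block's first minute is 1800 frames and the rest 1798 each; 17780 frames reaches minute 9, so 36 × 18 + 9 × 2 = 666 labels have been skipped so far.
Adding those back, label number 665132 + 666 = 665798 at 30 labels/s is 22193 s + 8 f = 6 h 9 min 53 s frame 8, i.e. 06:09:53;08.

06:09:53;08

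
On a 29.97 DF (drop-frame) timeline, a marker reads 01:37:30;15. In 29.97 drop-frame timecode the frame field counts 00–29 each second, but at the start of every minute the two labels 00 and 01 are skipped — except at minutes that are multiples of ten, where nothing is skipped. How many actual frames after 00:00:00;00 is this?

175339

Complete 10-minute blocks: 9, each 17982 frames → 161838.
Remaining 7 whole minutes in the current block: 1800 + 6 × 1798 = 12588 frames.
Within the current minute: 30 × 30 + 15 − 2 = 913 (labels ;00/;01 skipped at this minute). Total = 161838 + 12588 + 913 = 175339.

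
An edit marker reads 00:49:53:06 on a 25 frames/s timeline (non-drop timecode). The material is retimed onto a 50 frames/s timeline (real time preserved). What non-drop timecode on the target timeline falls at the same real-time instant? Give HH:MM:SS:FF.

00:49:53:12

Source frame index: (0×3600 + 49×60 + 53) × 25 + 6 = 74831.
Real time: 74831 / (25) = 74831/25 s.
Target frame: (74831/25) × (50) = 149662.
At 50 labels/s: frame 149662 → 00:49:53:12.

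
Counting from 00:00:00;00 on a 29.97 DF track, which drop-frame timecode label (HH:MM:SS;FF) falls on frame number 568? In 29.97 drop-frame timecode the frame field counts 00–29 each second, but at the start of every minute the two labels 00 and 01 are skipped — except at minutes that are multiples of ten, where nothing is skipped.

Ten DF minutes hold 17982 frames, so frame 568 lies in block 0 (frames 0–17981) with 568 frames into that block.
The block's first minute is 1800 frames and the rest 1798 each; 568 frames reaches minute 0, so 0 × 18 + 0 × 2 = 0 labels have been skipped so far.
Adding those back, label number 568 + 0 = 568 at 30 labels/s is 18 s + 28 f = 0 h 0 min 18 s frame 28, i.e. 00:00:18;28.

00:00:18;28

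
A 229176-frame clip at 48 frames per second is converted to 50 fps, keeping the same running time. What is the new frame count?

238725 frames

Target frames = source frames × (target rate / source rate) = 229176 × (50)/(48) = 229176 × 25/24 = 238725.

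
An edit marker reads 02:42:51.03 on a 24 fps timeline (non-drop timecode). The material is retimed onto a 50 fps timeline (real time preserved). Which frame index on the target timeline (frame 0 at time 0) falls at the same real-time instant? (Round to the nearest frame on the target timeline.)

Source frame index: (2×3600 + 42×60 + 51) × 24 + 3 = 234507.
Real time: 234507 / (24) = 78169/8 s.
Target frame: (78169/8) × (50) = 1954225/4 ≈ 488556.250 → 488556.

frame 488556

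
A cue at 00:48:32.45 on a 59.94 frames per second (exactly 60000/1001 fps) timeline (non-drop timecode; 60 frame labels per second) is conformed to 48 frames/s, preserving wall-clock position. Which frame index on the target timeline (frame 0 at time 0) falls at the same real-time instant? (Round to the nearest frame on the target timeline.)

frame 139952

Source frame index: (0×3600 + 48×60 + 32) × 60 + 45 = 174765.
Real time: 174765 / (60000/1001) = 11662651/4000 s.
Target frame: (11662651/4000) × (48) = 34987953/250 ≈ 139951.812 → 139952.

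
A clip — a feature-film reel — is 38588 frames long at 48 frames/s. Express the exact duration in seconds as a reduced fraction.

9647/12 seconds

Running time = 38588 ÷ (48) = 38588 × 1/48 = 9647/12 s.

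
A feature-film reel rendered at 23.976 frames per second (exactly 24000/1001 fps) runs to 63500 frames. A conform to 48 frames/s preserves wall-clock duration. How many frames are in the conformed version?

Target frames = source frames × (target rate / source rate) = 63500 × (48)/(24000/1001) = 63500 × 1001/500 = 127127.

127127 frames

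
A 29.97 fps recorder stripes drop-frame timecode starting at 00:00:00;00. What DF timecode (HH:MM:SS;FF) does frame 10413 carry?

00:05:47;13

Ten DF minutes hold 17982 frames, so frame 10413 lies in block 0 (frames 0–17981) with 10413 frames into that block.
The block's first minute is 1800 frames and the rest 1798 each; 10413 frames reaches minute 5, so 0 × 18 + 5 × 2 = 10 labels have been skipped so far.
Adding those back, label number 10413 + 10 = 10423 at 30 labels/s is 347 s + 13 f = 0 h 5 min 47 s frame 13, i.e. 00:05:47;13.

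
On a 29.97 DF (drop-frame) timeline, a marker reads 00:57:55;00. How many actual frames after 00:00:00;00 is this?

104146

As if non-drop at 30 labels/s: (0 × 3600 + 57 × 60 + 55) × 30 + 0 = 104250.
Minute boundaries passed: 57; those not divisible by 10: 57 − 5 = 52; dropped labels = 2 × 52 = 104.
Actual frame index = 104250 − 104 = 104146.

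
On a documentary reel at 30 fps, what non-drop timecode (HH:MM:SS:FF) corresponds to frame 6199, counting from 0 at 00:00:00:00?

6199 ÷ 30 = 206 full seconds, remainder 19 frames.
206 s = 0 h 3 min 26 s.
Timecode: 00:03:26:19.

00:03:26:19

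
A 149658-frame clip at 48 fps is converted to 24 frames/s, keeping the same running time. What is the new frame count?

74829 frames

Target frames = source frames × (target rate / source rate) = 149658 × (24)/(48) = 149658 × 1/2 = 74829.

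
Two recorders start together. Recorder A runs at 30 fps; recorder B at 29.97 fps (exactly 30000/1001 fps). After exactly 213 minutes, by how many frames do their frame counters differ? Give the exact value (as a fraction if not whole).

383400/1001 frames

213 min = 12780 s.
A emits 30 × 12780 = 383400 frames; B emits 30000/1001 × 12780 = 383400000/1001.
Difference = 383400/1001 frames (≈ 383.0170); B is behind A.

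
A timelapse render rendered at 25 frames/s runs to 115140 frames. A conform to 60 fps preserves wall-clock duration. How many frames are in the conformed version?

276336 frames

Frames at target rate = 115140 × (60) / (25) = 276336.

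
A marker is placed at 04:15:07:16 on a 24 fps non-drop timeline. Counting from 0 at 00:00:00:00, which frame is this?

Total seconds to the label: (4 × 3600 + 15 × 60 + 7) = 15307.
Frame index = 15307 × 24 + 16 = 367384.

367384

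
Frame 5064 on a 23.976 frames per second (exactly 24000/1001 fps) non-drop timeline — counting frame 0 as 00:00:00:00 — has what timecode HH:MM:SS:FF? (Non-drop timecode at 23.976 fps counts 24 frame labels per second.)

5064 ÷ 24 = 211 full seconds, remainder 0 frames.
211 s = 0 h 3 min 31 s.
Timecode: 00:03:31:00.

00:03:31:00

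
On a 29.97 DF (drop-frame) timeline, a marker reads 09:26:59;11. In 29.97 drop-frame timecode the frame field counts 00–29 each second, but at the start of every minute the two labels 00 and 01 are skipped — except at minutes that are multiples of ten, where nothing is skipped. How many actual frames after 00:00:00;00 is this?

1019561

As if non-drop at 30 labels/s: (9 × 3600 + 26 × 60 + 59) × 30 + 11 = 1020581.
Minute boundaries passed: 566; those not divisible by 10: 566 − 56 = 510; dropped labels = 2 × 510 = 1020.
Actual frame index = 1020581 − 1020 = 1019561.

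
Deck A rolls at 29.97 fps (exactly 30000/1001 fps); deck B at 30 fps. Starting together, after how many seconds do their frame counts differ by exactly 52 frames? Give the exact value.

The gap grows by |30 − 30000/1001| = 30/1001 frames per second.
Time for a 52-frame gap: 52 ÷ (30/1001) = 26026/15 s.

26026/15 seconds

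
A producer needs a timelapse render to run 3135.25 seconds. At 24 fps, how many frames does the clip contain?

75246 frames

Frames = 3135.25 × 24 = 75246.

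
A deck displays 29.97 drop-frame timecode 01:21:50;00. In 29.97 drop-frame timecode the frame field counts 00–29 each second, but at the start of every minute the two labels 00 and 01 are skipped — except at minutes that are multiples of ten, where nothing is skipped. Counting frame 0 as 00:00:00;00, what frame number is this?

147154

As if non-drop at 30 labels/s: (1 × 3600 + 21 × 60 + 50) × 30 + 0 = 147300.
Minute boundaries passed: 81; those not divisible by 10: 81 − 8 = 73; dropped labels = 2 × 73 = 146.
Actual frame index = 147300 − 146 = 147154.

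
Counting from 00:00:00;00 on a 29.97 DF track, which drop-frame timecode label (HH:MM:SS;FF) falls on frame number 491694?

04:33:26;06

Ten DF minutes hold 17982 frames, so frame 491694 lies in block 27 (frames 485514–503495) with 6180 frames into that block.
The block's first minute is 1800 frames and the rest 1798 each; 6180 frames reaches minute 3, so 27 × 18 + 3 × 2 = 492 labels have been skipped so far.
Adding those back, label number 491694 + 492 = 492186 at 30 labels/s is 16406 s + 6 f = 4 h 33 min 26 s frame 6, i.e. 04:33:26;06.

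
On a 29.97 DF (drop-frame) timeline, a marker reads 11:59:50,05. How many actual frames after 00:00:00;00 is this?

1294409

As if non-drop at 30 labels/s: (11 × 3600 + 59 × 60 + 50) × 30 + 5 = 1295705.
Minute boundaries passed: 719; those not divisible by 10: 719 − 71 = 648; dropped labels = 2 × 648 = 1296.
Actual frame index = 1295705 − 1296 = 1294409.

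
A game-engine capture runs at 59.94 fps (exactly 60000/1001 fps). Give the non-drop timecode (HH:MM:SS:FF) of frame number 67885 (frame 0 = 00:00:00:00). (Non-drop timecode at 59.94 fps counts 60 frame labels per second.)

00:18:51:25

67885 ÷ 60 = 1131 full seconds, remainder 25 frames.
1131 s = 0 h 18 min 51 s.
Timecode: 00:18:51:25.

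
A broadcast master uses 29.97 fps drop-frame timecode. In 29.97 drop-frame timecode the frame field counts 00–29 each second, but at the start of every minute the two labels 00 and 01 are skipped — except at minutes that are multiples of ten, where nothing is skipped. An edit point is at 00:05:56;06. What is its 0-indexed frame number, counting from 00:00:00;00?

10676

Complete 10-minute blocks: 0, each 17982 frames → 0.
Remaining 5 whole minutes in the current block: 1800 + 4 × 1798 = 8992 frames.
Within the current minute: 56 × 30 + 6 − 2 = 1684 (labels ;00/;01 skipped at this minute). Total = 0 + 8992 + 1684 = 10676.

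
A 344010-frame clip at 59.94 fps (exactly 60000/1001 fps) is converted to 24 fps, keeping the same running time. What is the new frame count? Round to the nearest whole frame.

Frames at target rate = 344010 × (24) / (60000/1001) = 34435401/250 ≈ 137741.604.
Nearest whole frame: 137742.

137742 frames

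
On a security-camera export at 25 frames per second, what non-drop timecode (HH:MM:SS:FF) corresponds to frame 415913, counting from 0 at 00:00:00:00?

04:37:16:13

415913 ÷ 25 = 16636 full seconds, remainder 13 frames.
16636 s = 4 h 37 min 16 s.
Timecode: 04:37:16:13.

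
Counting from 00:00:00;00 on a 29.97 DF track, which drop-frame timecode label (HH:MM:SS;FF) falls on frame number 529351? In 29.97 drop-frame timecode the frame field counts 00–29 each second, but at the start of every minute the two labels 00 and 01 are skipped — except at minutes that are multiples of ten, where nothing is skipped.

Ten DF minutes hold 17982 frames, so frame 529351 lies in block 29 (frames 521478–539459) with 7873 frames into that block.
The block's first minute is 1800 frames and the rest 1798 each; 7873 frames reaches minute 4, so 29 × 18 + 4 × 2 = 530 labels have been skipped so far.
Adding those back, label number 529351 + 530 = 529881 at 30 labels/s is 17662 s + 21 f = 4 h 54 min 22 s frame 21, i.e. 04:54:22;21.

04:54:22;21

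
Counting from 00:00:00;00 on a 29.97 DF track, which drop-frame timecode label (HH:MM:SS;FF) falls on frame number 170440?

01:34:47;00

Ten DF minutes hold 17982 frames, so frame 170440 lies in block 9 (frames 161838–179819) with 8602 frames into that block.
The block's first minute is 1800 frames and the rest 1798 each; 8602 frames reaches minute 4, so 9 × 18 + 4 × 2 = 170 labels have been skipped so far.
Adding those back, label number 170440 + 170 = 170610 at 30 labels/s is 5687 s + 0 f = 1 h 34 min 47 s frame 0, i.e. 01:34:47;00.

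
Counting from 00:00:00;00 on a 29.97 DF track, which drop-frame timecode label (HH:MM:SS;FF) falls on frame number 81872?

Each 10-minute DF block holds 10 × 60 × 30 − 9 × 2 = 17982 frames. 81872 ÷ 17982 → 4 full blocks, remainder 9944.
Within the partial block the first minute is 1800 frames and each further minute 1798, so 5 further minute boundaries passed. Total skipped labels = 18 × 4 + 2 × 5 = 82.
Non-drop label index = 81872 + 82 = 81954; at 30 labels/s that is 00:45:31:24, i.e. DF 00:45:31;24.

00:45:31;24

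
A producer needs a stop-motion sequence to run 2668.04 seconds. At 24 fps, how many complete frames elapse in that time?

64032 frames

Frames = 2668.04 × 24 = 1600824/25 ≈ 64032.9600.
Complete frames: 64032.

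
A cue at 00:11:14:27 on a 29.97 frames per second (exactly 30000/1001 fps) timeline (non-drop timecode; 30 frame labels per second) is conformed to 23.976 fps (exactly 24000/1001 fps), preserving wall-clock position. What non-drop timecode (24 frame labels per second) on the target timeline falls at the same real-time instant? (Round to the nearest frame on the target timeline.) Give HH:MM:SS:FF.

Source frame index: (0×3600 + 11×60 + 14) × 30 + 27 = 20247.
Real time: 20247 / (30000/1001) = 6755749/10000 s.
Target frame: (6755749/10000) × (24000/1001) = 80988/5 ≈ 16197.600 → 16198.
At 24 labels/s: frame 16198 → 00:11:14:22.

00:11:14:22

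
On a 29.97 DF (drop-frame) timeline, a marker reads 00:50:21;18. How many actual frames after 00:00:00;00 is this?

Complete 10-minute blocks: 5, each 17982 frames → 89910.
Remaining 0 whole minutes in the current block: 0 frames.
Within the current minute: 21 × 30 + 18 = 648. Total = 89910 + 0 + 648 = 90558.

90558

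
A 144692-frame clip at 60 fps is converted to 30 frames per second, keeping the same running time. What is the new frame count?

Target frames = source frames × (target rate / source rate) = 144692 × (30)/(60) = 144692 × 1/2 = 72346.

72346 frames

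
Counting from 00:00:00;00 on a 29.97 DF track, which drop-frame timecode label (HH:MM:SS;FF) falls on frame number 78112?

00:43:26;10

Ten DF minutes hold 17982 frames, so frame 78112 lies in block 4 (frames 71928–89909) with 6184 frames into that block.
The block's first minute is 1800 frames and the rest 1798 each; 6184 frames reaches minute 3, so 4 × 18 + 3 × 2 = 78 labels have been skipped so far.
Adding those back, label number 78112 + 78 = 78190 at 30 labels/s is 2606 s + 10 f = 0 h 43 min 26 s frame 10, i.e. 00:43:26;10.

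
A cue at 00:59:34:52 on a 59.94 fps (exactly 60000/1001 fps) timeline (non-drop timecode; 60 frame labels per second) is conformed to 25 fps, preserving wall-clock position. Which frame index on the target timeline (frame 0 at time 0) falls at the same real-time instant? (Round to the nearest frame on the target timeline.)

Source frame index: (0×3600 + 59×60 + 34) × 60 + 52 = 214492.
Real time: 214492 / (60000/1001) = 53676623/15000 s.
Target frame: (53676623/15000) × (25) = 53676623/600 ≈ 89461.038 → 89461.

frame 89461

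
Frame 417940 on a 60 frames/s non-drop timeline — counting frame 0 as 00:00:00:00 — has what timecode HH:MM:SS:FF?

417940 ÷ 60 = 6965 full seconds, remainder 40 frames.
6965 s = 1 h 56 min 5 s.
Timecode: 01:56:05:40.

01:56:05:40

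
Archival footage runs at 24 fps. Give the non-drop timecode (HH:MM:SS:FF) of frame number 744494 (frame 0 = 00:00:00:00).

08:37:00:14

744494 ÷ 24 = 31020 full seconds, remainder 14 frames.
31020 s = 8 h 37 min 0 s.
Timecode: 08:37:00:14.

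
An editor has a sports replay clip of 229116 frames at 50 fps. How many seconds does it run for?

Running time = 229116 / (50) = 4582.32 s.

4582.32 seconds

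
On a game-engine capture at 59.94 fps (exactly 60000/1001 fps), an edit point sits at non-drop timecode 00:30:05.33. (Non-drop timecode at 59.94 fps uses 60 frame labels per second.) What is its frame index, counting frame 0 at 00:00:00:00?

108333

Total seconds to the label: (0 × 3600 + 30 × 60 + 5) = 1805.
Frame index = 1805 × 60 + 33 = 108333.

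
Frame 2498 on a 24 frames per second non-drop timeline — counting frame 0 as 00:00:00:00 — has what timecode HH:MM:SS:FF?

2498 ÷ 24 = 104 full seconds, remainder 2 frames.
104 s = 0 h 1 min 44 s.
Timecode: 00:01:44:02.

00:01:44:02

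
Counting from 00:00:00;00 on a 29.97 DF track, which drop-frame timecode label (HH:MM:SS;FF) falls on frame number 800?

00:00:26;20

Each 10-minute DF block holds 10 × 60 × 30 − 9 × 2 = 17982 frames. 800 ÷ 17982 → 0 full blocks, remainder 800.
Within the partial block the first minute is 1800 frames and each further minute 1798, so 0 further minute boundaries passed. Total skipped labels = 18 × 0 + 2 × 0 = 0.
Non-drop label index = 800 + 0 = 800; at 30 labels/s that is 00:00:26:20, i.e. DF 00:00:26;20.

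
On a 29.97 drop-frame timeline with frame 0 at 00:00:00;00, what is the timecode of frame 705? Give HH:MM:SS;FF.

00:00:23;15

Ten DF minutes hold 17982 frames, so frame 705 lies in block 0 (frames 0–17981) with 705 frames into that block.
The block's first minute is 1800 frames and the rest 1798 each; 705 frames reaches minute 0, so 0 × 18 + 0 × 2 = 0 labels have been skipped so far.
Adding those back, label number 705 + 0 = 705 at 30 labels/s is 23 s + 15 f = 0 h 0 min 23 s frame 15, i.e. 00:00:23;15.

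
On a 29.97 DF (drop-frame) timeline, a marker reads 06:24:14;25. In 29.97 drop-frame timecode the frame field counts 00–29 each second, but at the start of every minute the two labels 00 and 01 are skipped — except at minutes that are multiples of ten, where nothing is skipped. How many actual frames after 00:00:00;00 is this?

690953

Complete 10-minute blocks: 38, each 17982 frames → 683316.
Remaining 4 whole minutes in the current block: 1800 + 3 × 1798 = 7194 frames.
Within the current minute: 14 × 30 + 25 − 2 = 443 (labels ;00/;01 skipped at this minute). Total = 683316 + 7194 + 443 = 690953.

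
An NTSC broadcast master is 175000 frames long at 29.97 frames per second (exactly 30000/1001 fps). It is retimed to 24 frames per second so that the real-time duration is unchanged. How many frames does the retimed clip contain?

140140 frames

Target frames = source frames × (target rate / source rate) = 175000 × (24)/(30000/1001) = 175000 × 1001/1250 = 140140.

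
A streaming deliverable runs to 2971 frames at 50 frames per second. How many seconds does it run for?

59.42 seconds

Running time = 2971 / (50) = 59.42 s.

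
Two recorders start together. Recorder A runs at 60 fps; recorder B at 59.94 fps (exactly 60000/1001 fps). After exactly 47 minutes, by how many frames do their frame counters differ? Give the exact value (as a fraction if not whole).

47 min = 2820 s.
A emits 60 × 2820 = 169200 frames; B emits 60000/1001 × 2820 = 169200000/1001.
Difference = 169200/1001 frames (≈ 169.0310); B is behind A.

169200/1001 frames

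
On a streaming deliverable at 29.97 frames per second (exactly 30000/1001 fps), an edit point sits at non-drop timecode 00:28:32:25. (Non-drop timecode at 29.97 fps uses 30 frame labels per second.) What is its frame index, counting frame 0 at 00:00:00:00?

Total seconds to the label: (0 × 3600 + 28 × 60 + 32) = 1712.
Frame index = 1712 × 30 + 25 = 51385.

51385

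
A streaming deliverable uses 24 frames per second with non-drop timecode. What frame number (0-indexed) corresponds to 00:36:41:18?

Total seconds to the label: (0 × 3600 + 36 × 60 + 41) = 2201.
Frame index = 2201 × 24 + 18 = 52842.

52842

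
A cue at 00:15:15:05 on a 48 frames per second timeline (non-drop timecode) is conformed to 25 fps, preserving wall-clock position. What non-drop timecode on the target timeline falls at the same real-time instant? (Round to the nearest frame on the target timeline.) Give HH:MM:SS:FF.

00:15:15:03

Source frame index: (0×3600 + 15×60 + 15) × 48 + 5 = 43925.
Real time: 43925 / (48) = 43925/48 s.
Target frame: (43925/48) × (25) = 1098125/48 ≈ 22877.604 → 22878.
At 25 labels/s: frame 22878 → 00:15:15:03.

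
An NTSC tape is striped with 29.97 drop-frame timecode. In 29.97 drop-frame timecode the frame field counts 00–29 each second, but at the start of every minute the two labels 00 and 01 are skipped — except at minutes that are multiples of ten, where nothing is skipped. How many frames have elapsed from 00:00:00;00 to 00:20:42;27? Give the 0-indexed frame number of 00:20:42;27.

Complete 10-minute blocks: 2, each 17982 frames → 35964.
Remaining 0 whole minutes in the current block: 0 frames.
Within the current minute: 42 × 30 + 27 = 1287. Total = 35964 + 0 + 1287 = 37251.

37251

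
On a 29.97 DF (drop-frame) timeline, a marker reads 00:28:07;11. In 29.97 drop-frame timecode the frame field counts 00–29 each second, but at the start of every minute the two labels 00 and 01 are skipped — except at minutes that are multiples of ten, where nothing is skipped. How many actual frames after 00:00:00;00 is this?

As if non-drop at 30 labels/s: (0 × 3600 + 28 × 60 + 7) × 30 + 11 = 50621.
Minute boundaries passed: 28; those not divisible by 10: 28 − 2 = 26; dropped labels = 2 × 26 = 52.
Actual frame index = 50621 − 52 = 50569.

50569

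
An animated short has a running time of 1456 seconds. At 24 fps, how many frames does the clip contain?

34944 frames

Frames = 1456 × 24 = 34944.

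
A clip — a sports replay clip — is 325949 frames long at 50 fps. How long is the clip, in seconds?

6518.98 seconds

Running time = 325949 / (50) = 6518.98 s.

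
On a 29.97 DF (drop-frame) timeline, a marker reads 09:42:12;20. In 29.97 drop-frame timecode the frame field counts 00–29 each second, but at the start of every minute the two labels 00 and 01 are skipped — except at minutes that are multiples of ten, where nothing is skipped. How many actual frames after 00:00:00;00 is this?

1046932

As if non-drop at 30 labels/s: (9 × 3600 + 42 × 60 + 12) × 30 + 20 = 1047980.
Minute boundaries passed: 582; those not divisible by 10: 582 − 58 = 524; dropped labels = 2 × 524 = 1048.
Actual frame index = 1047980 − 1048 = 1046932.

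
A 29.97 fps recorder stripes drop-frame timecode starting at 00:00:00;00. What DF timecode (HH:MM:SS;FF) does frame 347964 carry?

03:13:30;12

Ten DF minutes hold 17982 frames, so frame 347964 lies in block 19 (frames 341658–359639) with 6306 frames into that block.
The block's first minute is 1800 frames and the rest 1798 each; 6306 frames reaches minute 3, so 19 × 18 + 3 × 2 = 348 labels have been skipped so far.
Adding those back, label number 347964 + 348 = 348312 at 30 labels/s is 11610 s + 12 f = 3 h 13 min 30 s frame 12, i.e. 03:13:30;12.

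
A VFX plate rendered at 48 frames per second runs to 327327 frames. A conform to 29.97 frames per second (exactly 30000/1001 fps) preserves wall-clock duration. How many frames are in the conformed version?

204375 frames

Target frames = source frames × (target rate / source rate) = 327327 × (30000/1001)/(48) = 327327 × 625/1001 = 204375.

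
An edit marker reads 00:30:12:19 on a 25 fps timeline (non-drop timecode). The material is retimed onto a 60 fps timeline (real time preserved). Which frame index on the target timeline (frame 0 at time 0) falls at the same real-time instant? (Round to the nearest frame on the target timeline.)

frame 108766

Source frame index: (0×3600 + 30×60 + 12) × 25 + 19 = 45319.
Real time: 45319 / (25) = 45319/25 s.
Target frame: (45319/25) × (60) = 543828/5 ≈ 108765.600 → 108766.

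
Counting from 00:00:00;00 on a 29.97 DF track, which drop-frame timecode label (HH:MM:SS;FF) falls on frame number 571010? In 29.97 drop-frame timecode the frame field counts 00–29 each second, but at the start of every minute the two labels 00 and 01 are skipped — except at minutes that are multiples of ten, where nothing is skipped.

05:17:32;22

Ten DF minutes hold 17982 frames, so frame 571010 lies in block 31 (frames 557442–575423) with 13568 frames into that block.
The block's first minute is 1800 frames and the rest 1798 each; 13568 frames reaches minute 7, so 31 × 18 + 7 × 2 = 572 labels have been skipped so far.
Adding those back, label number 571010 + 572 = 571582 at 30 labels/s is 19052 s + 22 f = 5 h 17 min 32 s frame 22, i.e. 05:17:32;22.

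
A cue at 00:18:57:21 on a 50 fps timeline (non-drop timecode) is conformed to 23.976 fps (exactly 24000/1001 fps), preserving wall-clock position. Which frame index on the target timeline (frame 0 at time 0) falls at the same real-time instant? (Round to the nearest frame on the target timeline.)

frame 27271

Source frame index: (0×3600 + 18×60 + 57) × 50 + 21 = 56871.
Real time: 56871 / (50) = 56871/50 s.
Target frame: (56871/50) × (24000/1001) = 27298080/1001 ≈ 27270.809 → 27271.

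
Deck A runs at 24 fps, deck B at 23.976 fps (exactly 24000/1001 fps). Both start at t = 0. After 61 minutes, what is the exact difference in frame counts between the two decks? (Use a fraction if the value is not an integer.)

61 min = 3660 s.
A emits 24 × 3660 = 87840 frames; B emits 24000/1001 × 3660 = 87840000/1001.
Difference = 87840/1001 frames (≈ 87.7522); B is behind A.

87840/1001 frames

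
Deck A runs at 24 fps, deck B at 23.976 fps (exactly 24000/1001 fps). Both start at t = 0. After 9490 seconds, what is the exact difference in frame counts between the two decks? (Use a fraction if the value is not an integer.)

17520/77 frames

A emits 24 × 9490 = 227760 frames; B emits 24000/1001 × 9490 = 17520000/77.
Difference = 17520/77 frames (≈ 227.5325); B is behind A.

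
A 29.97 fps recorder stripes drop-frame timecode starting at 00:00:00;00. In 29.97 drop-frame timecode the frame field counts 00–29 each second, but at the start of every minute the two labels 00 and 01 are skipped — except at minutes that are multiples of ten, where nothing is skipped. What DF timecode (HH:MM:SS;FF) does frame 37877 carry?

00:21:03;25

Each 10-minute DF block holds 10 × 60 × 30 − 9 × 2 = 17982 frames. 37877 ÷ 17982 → 2 full blocks, remainder 1913.
Within the partial block the first minute is 1800 frames and each further minute 1798, so 1 further minute boundary passed. Total skipped labels = 18 × 2 + 2 × 1 = 38.
Non-drop label index = 37877 + 38 = 37915; at 30 labels/s that is 00:21:03:25, i.e. DF 00:21:03;25.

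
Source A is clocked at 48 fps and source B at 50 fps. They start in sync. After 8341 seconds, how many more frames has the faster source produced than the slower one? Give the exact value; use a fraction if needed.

A emits 48 × 8341 = 400368 frames; B emits 50 × 8341 = 417050.
Difference = 16682 frames; B is ahead of A.

16682 frames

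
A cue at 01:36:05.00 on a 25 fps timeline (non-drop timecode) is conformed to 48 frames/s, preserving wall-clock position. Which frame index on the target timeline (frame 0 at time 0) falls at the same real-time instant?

Source frame index: (1×3600 + 36×60 + 5) × 25 + 0 = 144125.
Real time: 144125 / (25) = 5765 s.
Target frame: (5765) × (48) = 276720.

frame 276720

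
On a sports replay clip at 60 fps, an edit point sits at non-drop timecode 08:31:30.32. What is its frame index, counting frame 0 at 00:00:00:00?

frame 1841432

Total seconds to the label: (8 × 3600 + 31 × 60 + 30) = 30690.
Frame index = 30690 × 60 + 32 = 1841432.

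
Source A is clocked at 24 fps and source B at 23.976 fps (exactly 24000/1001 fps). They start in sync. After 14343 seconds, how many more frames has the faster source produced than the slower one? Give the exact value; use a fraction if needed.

49176/143 frames

A emits 24 × 14343 = 344232 frames; B emits 24000/1001 × 14343 = 49176000/143.
Difference = 49176/143 frames (≈ 343.8881); B is behind A.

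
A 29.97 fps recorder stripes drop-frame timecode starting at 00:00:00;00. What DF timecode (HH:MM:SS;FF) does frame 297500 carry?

02:45:26;18

Ten DF minutes hold 17982 frames, so frame 297500 lies in block 16 (frames 287712–305693) with 9788 frames into that block.
The block's first minute is 1800 frames and the rest 1798 each; 9788 frames reaches minute 5, so 16 × 18 + 5 × 2 = 298 labels have been skipped so far.
Adding those back, label number 297500 + 298 = 297798 at 30 labels/s is 9926 s + 18 f = 2 h 45 min 26 s frame 18, i.e. 02:45:26;18.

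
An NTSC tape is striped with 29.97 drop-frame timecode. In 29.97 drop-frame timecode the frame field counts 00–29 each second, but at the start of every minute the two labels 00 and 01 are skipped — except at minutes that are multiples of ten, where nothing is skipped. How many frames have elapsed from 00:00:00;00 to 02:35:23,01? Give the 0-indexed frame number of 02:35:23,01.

Complete 10-minute blocks: 15, each 17982 frames → 269730.
Remaining 5 whole minutes in the current block: 1800 + 4 × 1798 = 8992 frames.
Within the current minute: 23 × 30 + 1 − 2 = 689 (labels ;00/;01 skipped at this minute). Total = 269730 + 8992 + 689 = 279411.

279411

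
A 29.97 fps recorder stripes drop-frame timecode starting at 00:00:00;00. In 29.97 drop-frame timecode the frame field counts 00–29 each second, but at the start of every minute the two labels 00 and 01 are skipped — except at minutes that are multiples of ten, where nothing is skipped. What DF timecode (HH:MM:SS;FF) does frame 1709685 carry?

Ten DF minutes hold 17982 frames, so frame 1709685 lies in block 95 (frames 1708290–1726271) with 1395 frames into that block.
The block's first minute is 1800 frames and the rest 1798 each; 1395 frames reaches minute 0, so 95 × 18 + 0 × 2 = 1710 labels have been skipped so far.
Adding those back, label number 1709685 + 1710 = 1711395 at 30 labels/s is 57046 s + 15 f = 15 h 50 min 46 s frame 15, i.e. 15:50:46;15.

15:50:46;15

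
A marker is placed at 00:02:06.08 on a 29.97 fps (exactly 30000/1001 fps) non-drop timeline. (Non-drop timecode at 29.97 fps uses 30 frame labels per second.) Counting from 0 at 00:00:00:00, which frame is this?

frame 3788

Total seconds to the label: (0 × 3600 + 2 × 60 + 6) = 126.
Frame index = 126 × 30 + 8 = 3788.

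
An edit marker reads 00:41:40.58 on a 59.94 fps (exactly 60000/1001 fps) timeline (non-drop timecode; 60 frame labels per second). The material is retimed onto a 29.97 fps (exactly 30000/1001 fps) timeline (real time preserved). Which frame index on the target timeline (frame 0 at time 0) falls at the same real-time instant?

frame 75029

Source frame index: (0×3600 + 41×60 + 40) × 60 + 58 = 150058.
Real time: 150058 / (60000/1001) = 75104029/30000 s.
Target frame: (75104029/30000) × (30000/1001) = 75029.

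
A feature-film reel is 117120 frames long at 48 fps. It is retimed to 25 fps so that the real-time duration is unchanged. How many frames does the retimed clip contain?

61000 frames

Target frames = source frames × (target rate / source rate) = 117120 × (25)/(48) = 117120 × 25/48 = 61000.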